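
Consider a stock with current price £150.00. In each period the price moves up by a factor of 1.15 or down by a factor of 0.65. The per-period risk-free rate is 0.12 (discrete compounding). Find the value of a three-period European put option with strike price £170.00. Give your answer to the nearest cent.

£5.37

Risk-neutral probability p = (1 + 0.12 − 0.65)/(1.15 − 0.65) = 0.4700/0.5000 = 0.9400
Terminal stock prices: S_uuu = 228.1, S_uud = 128.9, S_udd = 72.88, S_ddd = 41.19
Terminal payoffs (K − S): max(-58.13, 0) = 0, max(41.06, 0) = 41.06, max(97.12, 0) = 97.12, max(128.8, 0) = 128.8
Node uu (S = 198.4): V_uu = 1/1.12·[0.9400·0.0000 + 0.0600·41.0563] = 2.1994
Node ud (S = 112.1): V_ud = 1/1.12·[0.9400·41.0563 + 0.0600·97.1187] = 39.6607
Node dd (S = 63.38): V_dd = 1/1.12·[0.9400·97.1187 + 0.0600·128.8063] = 88.4107
Node u (S = 172.5): V_u = 1/1.12·[0.9400·2.1994 + 0.0600·39.6607] = 3.9706
Node d (S = 97.5): V_d = 1/1.12·[0.9400·39.6607 + 0.0600·88.4107] = 38.0230
Node 0 (S = 150): V_0 = 1/1.12·[0.9400·3.9706 + 0.0600·38.0230] = 5.3694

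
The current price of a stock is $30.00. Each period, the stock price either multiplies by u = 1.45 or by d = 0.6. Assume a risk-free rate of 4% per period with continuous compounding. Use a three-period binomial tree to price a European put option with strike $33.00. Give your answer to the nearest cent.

$8.17

Risk-neutral probability p = (e^0.04 − 0.6)/(1.45 − 0.6) = 0.4408/0.8500 = 0.5186
Terminal stock prices: S_uuu = 91.46, S_uud = 37.84, S_udd = 15.66, S_ddd = 6.48
Terminal payoffs (K − S): max(-58.46, 0) = 0, max(-4.845, 0) = 0, max(17.34, 0) = 17.34, max(26.52, 0) = 26.52
Node uu (S = 63.08): V_uu = e^(−0.04)·[0.5186·0.0000 + 0.4814·0.0000] = 0.0000
Node ud (S = 26.1): V_ud = e^(−0.04)·[0.5186·0.0000 + 0.4814·17.3400] = 8.0202
Node dd (S = 10.8): V_dd = e^(−0.04)·[0.5186·17.3400 + 0.4814·26.5200] = 20.9061
Node u (S = 43.5): V_u = e^(−0.04)·[0.5186·0.0000 + 0.4814·8.0202] = 3.7095
Node d (S = 18): V_d = e^(−0.04)·[0.5186·8.0202 + 0.4814·20.9061] = 13.6657
Node 0 (S = 30): V_0 = e^(−0.04)·[0.5186·3.7095 + 0.4814·13.6657] = 8.1690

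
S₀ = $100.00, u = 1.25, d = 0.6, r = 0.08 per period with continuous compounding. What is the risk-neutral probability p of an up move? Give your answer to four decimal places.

p = 0.7435

Risk-neutral probability p = (e^0.08 − 0.6)/(1.25 − 0.6) = 0.4833/0.6500 = 0.7435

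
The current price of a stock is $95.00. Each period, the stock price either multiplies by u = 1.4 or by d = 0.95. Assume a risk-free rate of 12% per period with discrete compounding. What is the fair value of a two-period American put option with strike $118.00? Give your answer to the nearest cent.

Risk-neutral probability p = (1 + 0.12 − 0.95)/(1.4 − 0.95) = 0.1700/0.4500 = 0.3778
Terminal stock prices: S_uu = 186.2, S_ud = 126.3, S_dd = 85.74
Terminal payoffs (K − S): max(-68.2, 0) = 0, max(-8.35, 0) = 0, max(32.26, 0) = 32.26
Node u (S = 133): continuation = 1/1.12·[0.3778·0.0000 + 0.6222·0.0000] = 0.0000; exercise value = 0.0000 ≤ continuation, so V_u = 0.0000
Node d (S = 90.25): continuation = 1/1.12·[0.3778·0.0000 + 0.6222·32.2625] = 17.9236; exercise value = 27.7500 > continuation, so V_d = 27.7500 (exercise)
Node 0 (S = 95): continuation = 1/1.12·[0.3778·0.0000 + 0.6222·27.7500] = 15.4167; exercise value = 23.0000 > continuation, so V_0 = 23.0000 (exercise)

$23.00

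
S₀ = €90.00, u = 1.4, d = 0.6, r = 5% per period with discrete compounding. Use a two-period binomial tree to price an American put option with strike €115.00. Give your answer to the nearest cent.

€34.21

Risk-neutral probability p = (1 + 0.05 − 0.6)/(1.4 − 0.6) = 0.4500/0.8000 = 0.5625
Terminal stock prices: S_uu = 176.4, S_ud = 75.6, S_dd = 32.4
Terminal payoffs (K − S): max(-61.4, 0) = 0, max(39.4, 0) = 39.4, max(82.6, 0) = 82.6
Node u (S = 126): continuation = 1/1.05·[0.5625·0.0000 + 0.4375·39.4000] = 16.4167; exercise value = 0.0000 ≤ continuation, so V_u = 16.4167
Node d (S = 54): continuation = 1/1.05·[0.5625·39.4000 + 0.4375·82.6000] = 55.5238; exercise value = 61.0000 > continuation, so V_d = 61.0000 (exercise)
Node 0 (S = 90): continuation = 1/1.05·[0.5625·16.4167 + 0.4375·61.0000] = 34.2113; exercise value = 25.0000 ≤ continuation, so V_0 = 34.2113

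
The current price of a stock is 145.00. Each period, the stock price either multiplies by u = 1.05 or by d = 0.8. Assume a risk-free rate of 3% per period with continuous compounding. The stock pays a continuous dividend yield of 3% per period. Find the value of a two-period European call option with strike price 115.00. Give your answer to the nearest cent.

29.09

Per-period risk-free factor R = e^0.03 = 1.0305; dividend-adjusted growth = e^(0.03−0.03) = 1.0000.
Risk-neutral probability p = (1.0000 − 0.8)/(1.05 − 0.8) = 0.2000/0.2500 = 0.8000
Terminal stock prices: S_uu = 159.9, S_ud = 121.8, S_dd = 92.8
Terminal payoffs (S − K): max(44.86, 0) = 44.86, max(6.8, 0) = 6.8, max(-22.2, 0) = 0
Node u (S = 152.2): V_u = e^(−0.03)·[0.8000·44.8625 + 0.2000·6.8000] = 36.1491
Node d (S = 116): V_d = e^(−0.03)·[0.8000·6.8000 + 0.2000·0.0000] = 5.2792
Node 0 (S = 145): V_0 = e^(−0.03)·[0.8000·36.1491 + 0.2000·5.2792] = 29.0892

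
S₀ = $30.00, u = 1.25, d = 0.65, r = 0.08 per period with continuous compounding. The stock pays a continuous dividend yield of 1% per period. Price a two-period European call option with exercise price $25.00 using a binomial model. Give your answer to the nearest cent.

Per-period risk-free factor R = e^0.08 = 1.0833; dividend-adjusted growth = e^(0.08−0.01) = 1.0725.
Risk-neutral probability p = (1.0725 − 0.65)/(1.25 − 0.65) = 0.4225/0.6000 = 0.7042
Terminal stock prices: S_uu = 46.88, S_ud = 24.38, S_dd = 12.68
Terminal payoffs (S − K): max(21.88, 0) = 21.88, max(-0.625, 0) = 0, max(-12.32, 0) = 0
Node u (S = 37.5): V_u = e^(−0.08)·[0.7042·21.8750 + 0.2958·0.0000] = 14.2196
Node d (S = 19.5): V_d = e^(−0.08)·[0.7042·0.0000 + 0.2958·0.0000] = 0.0000
Node 0 (S = 30): V_0 = e^(−0.08)·[0.7042·14.2196 + 0.2958·0.0000] = 9.2433

$9.24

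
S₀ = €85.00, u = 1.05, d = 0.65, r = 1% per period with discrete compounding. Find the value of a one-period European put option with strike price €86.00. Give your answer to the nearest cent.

Risk-neutral probability p = (1 + 0.01 − 0.65)/(1.05 − 0.65) = 0.3600/0.4000 = 0.9000
Terminal stock prices: S_u = 89.25, S_d = 55.25
Terminal payoffs (K − S): max(-3.25, 0) = 0, max(30.75, 0) = 30.75
Node 0 (S = 85): V_0 = 1/1.01·[0.9000·0.0000 + 0.1000·30.7500] = 3.0446

€3.04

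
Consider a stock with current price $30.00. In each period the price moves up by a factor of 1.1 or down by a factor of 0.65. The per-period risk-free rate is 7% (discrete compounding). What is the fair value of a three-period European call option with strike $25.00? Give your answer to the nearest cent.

Risk-neutral probability p = (1 + 0.07 − 0.65)/(1.1 − 0.65) = 0.4200/0.4500 = 0.9333
Terminal stock prices: S_uuu = 39.93, S_uud = 23.6, S_udd = 13.94, S_ddd = 8.239
Terminal payoffs (S − K): max(14.93, 0) = 14.93, max(-1.405, 0) = 0, max(-11.06, 0) = 0, max(-16.76, 0) = 0
Node uu (S = 36.3): V_uu = 1/1.07·[0.9333·14.9300 + 0.0667·0.0000] = 13.0231
Node ud (S = 21.45): V_ud = 1/1.07·[0.9333·0.0000 + 0.0667·0.0000] = 0.0000
Node dd (S = 12.68): V_dd = 1/1.07·[0.9333·0.0000 + 0.0667·0.0000] = 0.0000
Node u (S = 33): V_u = 1/1.07·[0.9333·13.0231 + 0.0667·0.0000] = 11.3597
Node d (S = 19.5): V_d = 1/1.07·[0.9333·0.0000 + 0.0667·0.0000] = 0.0000
Node 0 (S = 30): V_0 = 1/1.07·[0.9333·11.3597 + 0.0667·0.0000] = 9.9087

$9.91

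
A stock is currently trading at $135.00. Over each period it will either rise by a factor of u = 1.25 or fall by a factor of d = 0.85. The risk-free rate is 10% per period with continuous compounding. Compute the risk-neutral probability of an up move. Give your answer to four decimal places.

p = 0.6379

Risk-neutral probability p = (e^0.1 − 0.85)/(1.25 − 0.85) = 0.2552/0.4000 = 0.6379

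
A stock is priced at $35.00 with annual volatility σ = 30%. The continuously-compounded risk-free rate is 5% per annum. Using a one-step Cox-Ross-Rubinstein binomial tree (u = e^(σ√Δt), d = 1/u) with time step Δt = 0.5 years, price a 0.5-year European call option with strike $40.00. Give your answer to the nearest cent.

$1.62

CRR parameters: u = e^(σ√Δt) = e^(0.3·√0.5) = 1.2363, d = 1/u = 0.8089
Per-period rate: rΔt = 0.05·0.5 = 0.025, so R = e^0.025 = 1.0253
Risk-neutral probability p = (e^0.025 − 0.8089)/(1.2363 − 0.8089) = 0.2165/0.4275 = 0.5064
Terminal stock prices: S_u = 43.27, S_d = 28.31
Terminal payoffs (S − K): max(3.271, 0) = 3.271, max(-11.69, 0) = 0
Node 0 (S = 35): V_0 = e^(−0.025)·[0.5064·3.2709 + 0.4936·0.0000] = 1.6154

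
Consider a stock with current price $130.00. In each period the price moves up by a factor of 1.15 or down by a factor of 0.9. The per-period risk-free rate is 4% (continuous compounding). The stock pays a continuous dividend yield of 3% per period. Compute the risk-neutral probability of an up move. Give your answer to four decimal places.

p = 0.4402

Per-period risk-free factor R = e^0.04 = 1.0408; dividend-adjusted growth = e^(0.04−0.03) = 1.0101.
Risk-neutral probability p = (1.0101 − 0.9)/(1.15 − 0.9) = 0.1101/0.2500 = 0.4402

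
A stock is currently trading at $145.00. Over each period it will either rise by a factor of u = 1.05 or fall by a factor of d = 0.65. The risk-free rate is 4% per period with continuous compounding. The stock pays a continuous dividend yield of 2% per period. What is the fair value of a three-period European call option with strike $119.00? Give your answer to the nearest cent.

$34.35

Per-period risk-free factor R = e^0.04 = 1.0408; dividend-adjusted growth = e^(0.04−0.02) = 1.0202.
Risk-neutral probability p = (1.0202 − 0.65)/(1.05 − 0.65) = 0.3702/0.4000 = 0.9255
Terminal stock prices: S_uuu = 167.9, S_uud = 103.9, S_udd = 64.33, S_ddd = 39.82
Terminal payoffs (S − K): max(48.86, 0) = 48.86, max(-15.09, 0) = 0, max(-54.67, 0) = 0, max(-79.18, 0) = 0
Node uu (S = 159.9): V_uu = e^(−0.04)·[0.9255·48.8556 + 0.0745·0.0000] = 43.4431
Node ud (S = 98.96): V_ud = e^(−0.04)·[0.9255·0.0000 + 0.0745·0.0000] = 0.0000
Node dd (S = 61.26): V_dd = e^(−0.04)·[0.9255·0.0000 + 0.0745·0.0000] = 0.0000
Node u (S = 152.2): V_u = e^(−0.04)·[0.9255·43.4431 + 0.0745·0.0000] = 38.6302
Node d (S = 94.25): V_d = e^(−0.04)·[0.9255·0.0000 + 0.0745·0.0000] = 0.0000
Node 0 (S = 145): V_0 = e^(−0.04)·[0.9255·38.6302 + 0.0745·0.0000] = 34.3505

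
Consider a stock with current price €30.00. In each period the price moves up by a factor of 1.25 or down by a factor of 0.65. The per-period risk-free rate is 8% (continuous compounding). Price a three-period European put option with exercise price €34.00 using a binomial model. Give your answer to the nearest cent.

Risk-neutral probability p = (e^0.08 − 0.65)/(1.25 − 0.65) = 0.4333/0.6000 = 0.7221
Terminal stock prices: S_uuu = 58.59, S_uud = 30.47, S_udd = 15.84, S_ddd = 8.239
Terminal payoffs (K − S): max(-24.59, 0) = 0, max(3.531, 0) = 3.531, max(18.16, 0) = 18.16, max(25.76, 0) = 25.76
Node uu (S = 46.88): V_uu = e^(−0.08)·[0.7221·0.0000 + 0.2779·3.5312] = 0.9057
Node ud (S = 24.38): V_ud = e^(−0.08)·[0.7221·3.5312 + 0.2779·18.1562] = 7.0110
Node dd (S = 12.68): V_dd = e^(−0.08)·[0.7221·18.1562 + 0.2779·25.7613] = 18.7110
Node u (S = 37.5): V_u = e^(−0.08)·[0.7221·0.9057 + 0.2779·7.0110] = 2.4020
Node d (S = 19.5): V_d = e^(−0.08)·[0.7221·7.0110 + 0.2779·18.7110] = 9.4729
Node 0 (S = 30): V_0 = e^(−0.08)·[0.7221·2.4020 + 0.2779·9.4729] = 4.0310

€4.03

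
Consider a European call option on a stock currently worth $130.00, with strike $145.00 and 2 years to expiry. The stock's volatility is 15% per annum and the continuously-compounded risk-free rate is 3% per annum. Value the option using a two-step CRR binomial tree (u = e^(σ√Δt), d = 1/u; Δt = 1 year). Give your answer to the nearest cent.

$9.12

CRR parameters: u = e^(σ√Δt) = e^(0.15·√1) = 1.1618, d = 1/u = 0.8607
Per-period rate: rΔt = 0.03·1 = 0.03, so R = e^0.03 = 1.0305
Risk-neutral probability p = (e^0.03 − 0.8607)/(1.1618 − 0.8607) = 0.1697/0.3011 = 0.5637
Terminal stock prices: S_uu = 175.5, S_ud = 130, S_dd = 96.31
Terminal payoffs (S − K): max(30.48, 0) = 30.48, max(-15, 0) = 0, max(-48.69, 0) = 0
Node u (S = 151): V_u = e^(−0.03)·[0.5637·30.4816 + 0.4363·0.0000] = 16.6748
Node d (S = 111.9): V_d = e^(−0.03)·[0.5637·0.0000 + 0.4363·0.0000] = 0.0000
Node 0 (S = 130): V_0 = e^(−0.03)·[0.5637·16.6748 + 0.4363·0.0000] = 9.1219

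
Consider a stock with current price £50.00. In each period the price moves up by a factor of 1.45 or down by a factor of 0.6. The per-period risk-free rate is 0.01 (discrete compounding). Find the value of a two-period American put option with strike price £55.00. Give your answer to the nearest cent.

£15.63

Risk-neutral probability p = (1 + 0.01 − 0.6)/(1.45 − 0.6) = 0.4100/0.8500 = 0.4824
Terminal stock prices: S_uu = 105.1, S_ud = 43.5, S_dd = 18
Terminal payoffs (K − S): max(-50.12, 0) = 0, max(11.5, 0) = 11.5, max(37, 0) = 37
Node u (S = 72.5): continuation = 1/1.01·[0.4824·0.0000 + 0.5176·11.5000] = 5.8940; exercise value = 0.0000 ≤ continuation, so V_u = 5.8940
Node d (S = 30): continuation = 1/1.01·[0.4824·11.5000 + 0.5176·37.0000] = 24.4554; exercise value = 25.0000 > continuation, so V_d = 25.0000 (exercise)
Node 0 (S = 50): continuation = 1/1.01·[0.4824·5.8940 + 0.5176·25.0000] = 15.6279; exercise value = 5.0000 ≤ continuation, so V_0 = 15.6279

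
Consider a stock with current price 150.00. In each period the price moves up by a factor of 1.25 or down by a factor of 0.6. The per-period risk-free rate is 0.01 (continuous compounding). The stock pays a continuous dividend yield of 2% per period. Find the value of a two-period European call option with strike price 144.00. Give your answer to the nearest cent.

Per-period risk-free factor R = e^0.01 = 1.0101; dividend-adjusted growth = e^(0.01−0.02) = 0.9900.
Risk-neutral probability p = (0.9900 − 0.6)/(1.25 − 0.6) = 0.3900/0.6500 = 0.6001
Terminal stock prices: S_uu = 234.4, S_ud = 112.5, S_dd = 54
Terminal payoffs (S − K): max(90.38, 0) = 90.38, max(-31.5, 0) = 0, max(-90, 0) = 0
Node u (S = 187.5): V_u = e^(−0.01)·[0.6001·90.3750 + 0.3999·0.0000] = 53.6923
Node d (S = 90): V_d = e^(−0.01)·[0.6001·0.0000 + 0.3999·0.0000] = 0.0000
Node 0 (S = 150): V_0 = e^(−0.01)·[0.6001·53.6923 + 0.3999·0.0000] = 31.8989

31.90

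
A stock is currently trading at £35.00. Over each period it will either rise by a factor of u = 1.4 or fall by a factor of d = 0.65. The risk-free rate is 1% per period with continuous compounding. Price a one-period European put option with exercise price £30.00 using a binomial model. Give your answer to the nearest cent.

Risk-neutral probability p = (e^0.01 − 0.65)/(1.4 − 0.65) = 0.3601/0.7500 = 0.4801
Terminal stock prices: S_u = 49, S_d = 22.75
Terminal payoffs (K − S): max(-19, 0) = 0, max(7.25, 0) = 7.25
Node 0 (S = 35): V_0 = e^(−0.01)·[0.4801·0.0000 + 0.5199·7.2500] = 3.7320

£3.73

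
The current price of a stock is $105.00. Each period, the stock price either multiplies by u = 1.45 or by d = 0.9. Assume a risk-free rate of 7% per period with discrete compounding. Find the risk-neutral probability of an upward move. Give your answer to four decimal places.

Risk-neutral probability p = (1 + 0.07 − 0.9)/(1.45 − 0.9) = 0.1700/0.5500 = 0.3091

p = 0.3091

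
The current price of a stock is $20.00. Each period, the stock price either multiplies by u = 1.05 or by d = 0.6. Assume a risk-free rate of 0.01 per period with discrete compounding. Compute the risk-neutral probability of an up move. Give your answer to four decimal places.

p = 0.9111

Risk-neutral probability p = (1 + 0.01 − 0.6)/(1.05 − 0.6) = 0.4100/0.4500 = 0.9111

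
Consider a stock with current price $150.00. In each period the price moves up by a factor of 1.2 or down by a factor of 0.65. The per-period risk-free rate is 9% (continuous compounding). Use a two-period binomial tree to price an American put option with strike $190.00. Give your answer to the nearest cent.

$40.00

Risk-neutral probability p = (e^0.09 − 0.65)/(1.2 − 0.65) = 0.4442/0.5500 = 0.8076
Terminal stock prices: S_uu = 216, S_ud = 117, S_dd = 63.38
Terminal payoffs (K − S): max(-26, 0) = 0, max(73, 0) = 73, max(126.6, 0) = 126.6
Node u (S = 180): continuation = e^(−0.09)·[0.8076·0.0000 + 0.1924·73.0000] = 12.8370; exercise value = 10.0000 ≤ continuation, so V_u = 12.8370
Node d (S = 97.5): continuation = e^(−0.09)·[0.8076·73.0000 + 0.1924·126.6250] = 76.1469; exercise value = 92.5000 > continuation, so V_d = 92.5000 (exercise)
Node 0 (S = 150): continuation = e^(−0.09)·[0.8076·12.8370 + 0.1924·92.5000] = 25.7409; exercise value = 40.0000 > continuation, so V_0 = 40.0000 (exercise)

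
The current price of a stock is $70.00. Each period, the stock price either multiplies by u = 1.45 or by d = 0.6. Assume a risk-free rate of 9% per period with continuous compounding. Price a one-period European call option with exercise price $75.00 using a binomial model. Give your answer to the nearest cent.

$14.08

Risk-neutral probability p = (e^0.09 − 0.6)/(1.45 − 0.6) = 0.4942/0.8500 = 0.5814
Terminal stock prices: S_u = 101.5, S_d = 42
Terminal payoffs (S − K): max(26.5, 0) = 26.5, max(-33, 0) = 0
Node 0 (S = 70): V_0 = e^(−0.09)·[0.5814·26.5000 + 0.4186·0.0000] = 14.0806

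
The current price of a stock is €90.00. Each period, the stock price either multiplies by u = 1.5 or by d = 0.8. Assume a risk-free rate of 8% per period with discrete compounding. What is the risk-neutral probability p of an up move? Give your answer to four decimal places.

Risk-neutral probability p = (1 + 0.08 − 0.8)/(1.5 − 0.8) = 0.2800/0.7000 = 0.4000

p = 0.4000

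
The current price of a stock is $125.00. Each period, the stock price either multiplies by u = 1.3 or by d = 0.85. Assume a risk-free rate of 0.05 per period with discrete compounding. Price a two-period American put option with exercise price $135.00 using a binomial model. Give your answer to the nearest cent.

Risk-neutral probability p = (1 + 0.05 − 0.85)/(1.3 − 0.85) = 0.2000/0.4500 = 0.4444
Terminal stock prices: S_uu = 211.3, S_ud = 138.1, S_dd = 90.31
Terminal payoffs (K − S): max(-76.25, 0) = 0, max(-3.125, 0) = 0, max(44.69, 0) = 44.69
Node u (S = 162.5): continuation = 1/1.05·[0.4444·0.0000 + 0.5556·0.0000] = 0.0000; exercise value = 0.0000 ≤ continuation, so V_u = 0.0000
Node d (S = 106.2): continuation = 1/1.05·[0.4444·0.0000 + 0.5556·44.6875] = 23.6442; exercise value = 28.7500 > continuation, so V_d = 28.7500 (exercise)
Node 0 (S = 125): continuation = 1/1.05·[0.4444·0.0000 + 0.5556·28.7500] = 15.2116; exercise value = 10.0000 ≤ continuation, so V_0 = 15.2116

$15.21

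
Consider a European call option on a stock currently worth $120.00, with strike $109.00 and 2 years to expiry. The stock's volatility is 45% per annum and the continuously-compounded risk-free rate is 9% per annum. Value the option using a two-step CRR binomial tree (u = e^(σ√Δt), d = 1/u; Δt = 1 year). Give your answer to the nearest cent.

$42.01

CRR parameters: u = e^(σ√Δt) = e^(0.45·√1) = 1.5683, d = 1/u = 0.6376
Per-period rate: rΔt = 0.09·1 = 0.09, so R = e^0.09 = 1.0942
Risk-neutral probability p = (e^0.09 − 0.6376)/(1.5683 − 0.6376) = 0.4565/0.9307 = 0.4905
Terminal stock prices: S_uu = 295.2, S_ud = 120, S_dd = 48.79
Terminal payoffs (S − K): max(186.2, 0) = 186.2, max(11, 0) = 11, max(-60.21, 0) = 0
Node u (S = 188.2): V_u = e^(−0.09)·[0.4905·186.1524 + 0.5095·11.0000] = 88.5790
Node d (S = 76.52): V_d = e^(−0.09)·[0.4905·11.0000 + 0.5095·0.0000] = 4.9316
Node 0 (S = 120): V_0 = e^(−0.09)·[0.4905·88.5790 + 0.5095·4.9316] = 42.0086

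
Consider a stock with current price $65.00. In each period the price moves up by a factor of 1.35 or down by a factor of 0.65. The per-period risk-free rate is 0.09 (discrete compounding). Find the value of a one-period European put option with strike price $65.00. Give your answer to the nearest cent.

$7.75

Risk-neutral probability p = (1 + 0.09 − 0.65)/(1.35 − 0.65) = 0.4400/0.7000 = 0.6286
Terminal stock prices: S_u = 87.75, S_d = 42.25
Terminal payoffs (K − S): max(-22.75, 0) = 0, max(22.75, 0) = 22.75
Node 0 (S = 65): V_0 = 1/1.09·[0.6286·0.0000 + 0.3714·22.7500] = 7.7523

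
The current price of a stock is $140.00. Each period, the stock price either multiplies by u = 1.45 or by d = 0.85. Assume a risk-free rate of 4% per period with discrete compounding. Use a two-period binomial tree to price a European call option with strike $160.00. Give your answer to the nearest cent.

Risk-neutral probability p = (1 + 0.04 − 0.85)/(1.45 − 0.85) = 0.1900/0.6000 = 0.3167
Terminal stock prices: S_uu = 294.4, S_ud = 172.5, S_dd = 101.1
Terminal payoffs (S − K): max(134.4, 0) = 134.4, max(12.55, 0) = 12.55, max(-58.85, 0) = 0
Node u (S = 203): V_u = 1/1.04·[0.3167·134.3500 + 0.6833·12.5500] = 49.1538
Node d (S = 119): V_d = 1/1.04·[0.3167·12.5500 + 0.6833·0.0000] = 3.8213
Node 0 (S = 140): V_0 = 1/1.04·[0.3167·49.1538 + 0.6833·3.8213] = 17.4775

$17.48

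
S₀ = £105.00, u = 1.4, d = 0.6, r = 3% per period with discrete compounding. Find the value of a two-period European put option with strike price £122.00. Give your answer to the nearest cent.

£32.82

Risk-neutral probability p = (1 + 0.03 − 0.6)/(1.4 − 0.6) = 0.4300/0.8000 = 0.5375
Terminal stock prices: S_uu = 205.8, S_ud = 88.2, S_dd = 37.8
Terminal payoffs (K − S): max(-83.8, 0) = 0, max(33.8, 0) = 33.8, max(84.2, 0) = 84.2
Node u (S = 147): V_u = 1/1.03·[0.5375·0.0000 + 0.4625·33.8000] = 15.1772
Node d (S = 63): V_d = 1/1.03·[0.5375·33.8000 + 0.4625·84.2000] = 55.4466
Node 0 (S = 105): V_0 = 1/1.03·[0.5375·15.1772 + 0.4625·55.4466] = 32.8173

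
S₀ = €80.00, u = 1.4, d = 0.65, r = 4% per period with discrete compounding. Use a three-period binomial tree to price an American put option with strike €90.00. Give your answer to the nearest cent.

Risk-neutral probability p = (1 + 0.04 − 0.65)/(1.4 − 0.65) = 0.3900/0.7500 = 0.5200
Terminal stock prices: S_uuu = 219.5, S_uud = 101.9, S_udd = 47.32, S_ddd = 21.97
Terminal payoffs (K − S): max(-129.5, 0) = 0, max(-11.92, 0) = 0, max(42.68, 0) = 42.68, max(68.03, 0) = 68.03
Node uu (S = 156.8): continuation = 1/1.04·[0.5200·0.0000 + 0.4800·0.0000] = 0.0000; exercise value = 0.0000 ≤ continuation, so V_uu = 0.0000
Node ud (S = 72.8): continuation = 1/1.04·[0.5200·0.0000 + 0.4800·42.6800] = 19.6985; exercise value = 17.2000 ≤ continuation, so V_ud = 19.6985
Node dd (S = 33.8): continuation = 1/1.04·[0.5200·42.6800 + 0.4800·68.0300] = 52.7385; exercise value = 56.2000 > continuation, so V_dd = 56.2000 (exercise)
Node u (S = 112): continuation = 1/1.04·[0.5200·0.0000 + 0.4800·19.6985] = 9.0916; exercise value = 0.0000 ≤ continuation, so V_u = 9.0916
Node d (S = 52): continuation = 1/1.04·[0.5200·19.6985 + 0.4800·56.2000] = 35.7877; exercise value = 38.0000 > continuation, so V_d = 38.0000 (exercise)
Node 0 (S = 80): continuation = 1/1.04·[0.5200·9.0916 + 0.4800·38.0000] = 22.0843; exercise value = 10.0000 ≤ continuation, so V_0 = 22.0843

€22.08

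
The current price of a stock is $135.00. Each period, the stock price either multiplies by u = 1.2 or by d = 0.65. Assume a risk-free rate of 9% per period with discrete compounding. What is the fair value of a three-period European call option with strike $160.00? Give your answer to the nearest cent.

$28.97

Risk-neutral probability p = (1 + 0.09 − 0.65)/(1.2 − 0.65) = 0.4400/0.5500 = 0.8000
Terminal stock prices: S_uuu = 233.3, S_uud = 126.4, S_udd = 68.45, S_ddd = 37.07
Terminal payoffs (S − K): max(73.28, 0) = 73.28, max(-33.64, 0) = 0, max(-91.55, 0) = 0, max(-122.9, 0) = 0
Node uu (S = 194.4): V_uu = 1/1.09·[0.8000·73.2800 + 0.2000·0.0000] = 53.7835
Node ud (S = 105.3): V_ud = 1/1.09·[0.8000·0.0000 + 0.2000·0.0000] = 0.0000
Node dd (S = 57.04): V_dd = 1/1.09·[0.8000·0.0000 + 0.2000·0.0000] = 0.0000
Node u (S = 162): V_u = 1/1.09·[0.8000·53.7835 + 0.2000·0.0000] = 39.4741
Node d (S = 87.75): V_d = 1/1.09·[0.8000·0.0000 + 0.2000·0.0000] = 0.0000
Node 0 (S = 135): V_0 = 1/1.09·[0.8000·39.4741 + 0.2000·0.0000] = 28.9718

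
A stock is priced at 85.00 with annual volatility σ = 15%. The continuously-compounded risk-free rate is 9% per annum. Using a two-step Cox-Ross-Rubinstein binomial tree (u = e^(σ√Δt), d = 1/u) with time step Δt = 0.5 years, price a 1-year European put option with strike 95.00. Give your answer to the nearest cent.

CRR parameters: u = e^(σ√Δt) = e^(0.15·√0.5) = 1.1119, d = 1/u = 0.8994
Per-period rate: rΔt = 0.09·0.5 = 0.045, so R = e^0.045 = 1.0460
Risk-neutral probability p = (e^0.045 − 0.8994)/(1.1119 − 0.8994) = 0.1467/0.2125 = 0.6901
Terminal stock prices: S_uu = 105.1, S_ud = 85, S_dd = 68.75
Terminal payoffs (K − S): max(-10.09, 0) = 0, max(10, 0) = 10, max(26.25, 0) = 26.25
Node u (S = 94.51): V_u = e^(−0.045)·[0.6901·0.0000 + 0.3099·10.0000] = 2.9628
Node d (S = 76.45): V_d = e^(−0.045)·[0.6901·10.0000 + 0.3099·26.2471] = 14.3737
Node 0 (S = 85): V_0 = e^(−0.045)·[0.6901·2.9628 + 0.3099·14.3737] = 6.2133

6.21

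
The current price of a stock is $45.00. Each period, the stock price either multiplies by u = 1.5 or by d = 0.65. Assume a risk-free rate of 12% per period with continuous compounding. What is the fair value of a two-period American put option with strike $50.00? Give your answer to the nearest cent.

Risk-neutral probability p = (e^0.12 − 0.65)/(1.5 − 0.65) = 0.4775/0.8500 = 0.5618
Terminal stock prices: S_uu = 101.2, S_ud = 43.88, S_dd = 19.01
Terminal payoffs (K − S): max(-51.25, 0) = 0, max(6.125, 0) = 6.125, max(30.99, 0) = 30.99
Node u (S = 67.5): continuation = e^(−0.12)·[0.5618·0.0000 + 0.4382·6.1250] = 2.3807; exercise value = 0.0000 ≤ continuation, so V_u = 2.3807
Node d (S = 29.25): continuation = e^(−0.12)·[0.5618·6.1250 + 0.4382·30.9875] = 15.0960; exercise value = 20.7500 > continuation, so V_d = 20.7500 (exercise)
Node 0 (S = 45): continuation = e^(−0.12)·[0.5618·2.3807 + 0.4382·20.7500] = 9.2513; exercise value = 5.0000 ≤ continuation, so V_0 = 9.2513

$9.25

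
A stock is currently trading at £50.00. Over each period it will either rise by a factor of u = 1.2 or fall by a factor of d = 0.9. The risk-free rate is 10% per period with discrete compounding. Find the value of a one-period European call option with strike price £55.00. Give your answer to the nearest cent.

Risk-neutral probability p = (1 + 0.1 − 0.9)/(1.2 − 0.9) = 0.2000/0.3000 = 0.6667
Terminal stock prices: S_u = 60, S_d = 45
Terminal payoffs (S − K): max(5, 0) = 5, max(-10, 0) = 0
Node 0 (S = 50): V_0 = 1/1.1·[0.6667·5.0000 + 0.3333·0.0000] = 3.0303

£3.03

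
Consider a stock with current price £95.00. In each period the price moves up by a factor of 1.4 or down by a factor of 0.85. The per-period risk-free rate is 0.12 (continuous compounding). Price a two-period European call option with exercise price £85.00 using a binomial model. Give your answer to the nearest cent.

Risk-neutral probability p = (e^0.12 − 0.85)/(1.4 − 0.85) = 0.2775/0.5500 = 0.5045
Terminal stock prices: S_uu = 186.2, S_ud = 113, S_dd = 68.64
Terminal payoffs (S − K): max(101.2, 0) = 101.2, max(28.05, 0) = 28.05, max(-16.36, 0) = 0
Node u (S = 133): V_u = e^(−0.12)·[0.5045·101.2000 + 0.4955·28.0500] = 57.6118
Node d (S = 80.75): V_d = e^(−0.12)·[0.5045·28.0500 + 0.4955·0.0000] = 12.5520
Node 0 (S = 95): V_0 = e^(−0.12)·[0.5045·57.6118 + 0.4955·12.5520] = 31.2963

£31.30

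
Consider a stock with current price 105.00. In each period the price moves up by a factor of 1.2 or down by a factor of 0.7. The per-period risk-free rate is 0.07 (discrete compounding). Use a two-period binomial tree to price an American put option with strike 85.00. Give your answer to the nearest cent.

2.79

Risk-neutral probability p = (1 + 0.07 − 0.7)/(1.2 − 0.7) = 0.3700/0.5000 = 0.7400
Terminal stock prices: S_uu = 151.2, S_ud = 88.2, S_dd = 51.45
Terminal payoffs (K − S): max(-66.2, 0) = 0, max(-3.2, 0) = 0, max(33.55, 0) = 33.55
Node u (S = 126): continuation = 1/1.07·[0.7400·0.0000 + 0.2600·0.0000] = 0.0000; exercise value = 0.0000 ≤ continuation, so V_u = 0.0000
Node d (S = 73.5): continuation = 1/1.07·[0.7400·0.0000 + 0.2600·33.5500] = 8.1523; exercise value = 11.5000 > continuation, so V_d = 11.5000 (exercise)
Node 0 (S = 105): continuation = 1/1.07·[0.7400·0.0000 + 0.2600·11.5000] = 2.7944; exercise value = 0.0000 ≤ continuation, so V_0 = 2.7944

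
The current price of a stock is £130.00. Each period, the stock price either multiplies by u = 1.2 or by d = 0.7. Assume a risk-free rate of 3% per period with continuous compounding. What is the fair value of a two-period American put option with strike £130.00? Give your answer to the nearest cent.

Risk-neutral probability p = (e^0.03 − 0.7)/(1.2 − 0.7) = 0.3305/0.5000 = 0.6609
Terminal stock prices: S_uu = 187.2, S_ud = 109.2, S_dd = 63.7
Terminal payoffs (K − S): max(-57.2, 0) = 0, max(20.8, 0) = 20.8, max(66.3, 0) = 66.3
Node u (S = 156): continuation = e^(−0.03)·[0.6609·0.0000 + 0.3391·20.8000] = 6.8446; exercise value = 0.0000 ≤ continuation, so V_u = 6.8446
Node d (S = 91): continuation = e^(−0.03)·[0.6609·20.8000 + 0.3391·66.3000] = 35.1579; exercise value = 39.0000 > continuation, so V_d = 39.0000 (exercise)
Node 0 (S = 130): continuation = e^(−0.03)·[0.6609·6.8446 + 0.3391·39.0000] = 17.2237; exercise value = 0.0000 ≤ continuation, so V_0 = 17.2237

£17.22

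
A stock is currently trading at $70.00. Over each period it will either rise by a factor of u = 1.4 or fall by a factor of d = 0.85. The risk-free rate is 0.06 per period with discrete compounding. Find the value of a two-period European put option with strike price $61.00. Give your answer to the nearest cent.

$3.55

Risk-neutral probability p = (1 + 0.06 − 0.85)/(1.4 − 0.85) = 0.2100/0.5500 = 0.3818
Terminal stock prices: S_uu = 137.2, S_ud = 83.3, S_dd = 50.57
Terminal payoffs (K − S): max(-76.2, 0) = 0, max(-22.3, 0) = 0, max(10.43, 0) = 10.43
Node u (S = 98): V_u = 1/1.06·[0.3818·0.0000 + 0.6182·0.0000] = 0.0000
Node d (S = 59.5): V_d = 1/1.06·[0.3818·0.0000 + 0.6182·10.4250] = 6.0798
Node 0 (S = 70): V_0 = 1/1.06·[0.3818·0.0000 + 0.6182·6.0798] = 3.5457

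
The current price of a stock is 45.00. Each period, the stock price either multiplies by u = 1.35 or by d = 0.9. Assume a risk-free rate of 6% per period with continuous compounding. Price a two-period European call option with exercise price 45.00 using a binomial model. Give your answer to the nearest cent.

Risk-neutral probability p = (e^0.06 − 0.9)/(1.35 − 0.9) = 0.1618/0.4500 = 0.3596
Terminal stock prices: S_uu = 82.01, S_ud = 54.68, S_dd = 36.45
Terminal payoffs (S − K): max(37.01, 0) = 37.01, max(9.675, 0) = 9.675, max(-8.55, 0) = 0
Node u (S = 60.75): V_u = e^(−0.06)·[0.3596·37.0125 + 0.6404·9.6750] = 18.3706
Node d (S = 40.5): V_d = e^(−0.06)·[0.3596·9.6750 + 0.6404·0.0000] = 3.2769
Node 0 (S = 45): V_0 = e^(−0.06)·[0.3596·18.3706 + 0.6404·3.2769] = 8.1982

8.20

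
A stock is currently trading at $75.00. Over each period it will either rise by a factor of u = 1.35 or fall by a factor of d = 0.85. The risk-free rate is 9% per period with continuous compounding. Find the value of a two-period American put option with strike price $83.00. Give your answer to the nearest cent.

Risk-neutral probability p = (e^0.09 − 0.85)/(1.35 − 0.85) = 0.2442/0.5000 = 0.4883
Terminal stock prices: S_uu = 136.7, S_ud = 86.06, S_dd = 54.19
Terminal payoffs (K − S): max(-53.69, 0) = 0, max(-3.062, 0) = 0, max(28.81, 0) = 28.81
Node u (S = 101.2): continuation = e^(−0.09)·[0.4883·0.0000 + 0.5117·0.0000] = 0.0000; exercise value = 0.0000 ≤ continuation, so V_u = 0.0000
Node d (S = 63.75): continuation = e^(−0.09)·[0.4883·0.0000 + 0.5117·28.8125] = 13.4731; exercise value = 19.2500 > continuation, so V_d = 19.2500 (exercise)
Node 0 (S = 75): continuation = e^(−0.09)·[0.4883·0.0000 + 0.5117·19.2500] = 9.0016; exercise value = 8.0000 ≤ continuation, so V_0 = 9.0016

$9.00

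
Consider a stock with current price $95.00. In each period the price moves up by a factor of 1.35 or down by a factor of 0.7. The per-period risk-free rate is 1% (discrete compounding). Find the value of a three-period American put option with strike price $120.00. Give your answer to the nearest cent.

Risk-neutral probability p = (1 + 0.01 − 0.7)/(1.35 − 0.7) = 0.3100/0.6500 = 0.4769
Terminal stock prices: S_uuu = 233.7, S_uud = 121.2, S_udd = 62.84, S_ddd = 32.58
Terminal payoffs (K − S): max(-113.7, 0) = 0, max(-1.196, 0) = 0, max(57.16, 0) = 57.16, max(87.42, 0) = 87.42
Node uu (S = 173.1): continuation = 1/1.01·[0.4769·0.0000 + 0.5231·0.0000] = 0.0000; exercise value = 0.0000 ≤ continuation, so V_uu = 0.0000
Node ud (S = 89.77): continuation = 1/1.01·[0.4769·0.0000 + 0.5231·57.1575] = 29.6018; exercise value = 30.2250 > continuation, so V_ud = 30.2250 (exercise)
Node dd (S = 46.55): continuation = 1/1.01·[0.4769·57.1575 + 0.5231·87.4150] = 72.2619; exercise value = 73.4500 > continuation, so V_dd = 73.4500 (exercise)
Node u (S = 128.2): continuation = 1/1.01·[0.4769·0.0000 + 0.5231·30.2250] = 15.6535; exercise value = 0.0000 ≤ continuation, so V_u = 15.6535
Node d (S = 66.5): continuation = 1/1.01·[0.4769·30.2250 + 0.5231·73.4500] = 52.3119; exercise value = 53.5000 > continuation, so V_d = 53.5000 (exercise)
Node 0 (S = 95): continuation = 1/1.01·[0.4769·15.6535 + 0.5231·53.5000] = 35.0991; exercise value = 25.0000 ≤ continuation, so V_0 = 35.0991

$35.10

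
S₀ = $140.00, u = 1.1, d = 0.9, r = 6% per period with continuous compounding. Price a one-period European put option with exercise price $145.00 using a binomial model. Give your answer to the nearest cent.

$3.41

Risk-neutral probability p = (e^0.06 − 0.9)/(1.1 − 0.9) = 0.1618/0.2000 = 0.8092
Terminal stock prices: S_u = 154, S_d = 126
Terminal payoffs (K − S): max(-9, 0) = 0, max(19, 0) = 19
Node 0 (S = 140): V_0 = e^(−0.06)·[0.8092·0.0000 + 0.1908·19.0000] = 3.4144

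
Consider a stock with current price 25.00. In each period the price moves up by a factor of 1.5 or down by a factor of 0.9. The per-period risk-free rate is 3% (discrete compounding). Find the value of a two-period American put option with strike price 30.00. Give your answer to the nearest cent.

Risk-neutral probability p = (1 + 0.03 − 0.9)/(1.5 − 0.9) = 0.1300/0.6000 = 0.2167
Terminal stock prices: S_uu = 56.25, S_ud = 33.75, S_dd = 20.25
Terminal payoffs (K − S): max(-26.25, 0) = 0, max(-3.75, 0) = 0, max(9.75, 0) = 9.75
Node u (S = 37.5): continuation = 1/1.03·[0.2167·0.0000 + 0.7833·0.0000] = 0.0000; exercise value = 0.0000 ≤ continuation, so V_u = 0.0000
Node d (S = 22.5): continuation = 1/1.03·[0.2167·0.0000 + 0.7833·9.7500] = 7.4150; exercise value = 7.5000 > continuation, so V_d = 7.5000 (exercise)
Node 0 (S = 25): continuation = 1/1.03·[0.2167·0.0000 + 0.7833·7.5000] = 5.7039; exercise value = 5.0000 ≤ continuation, so V_0 = 5.7039

5.70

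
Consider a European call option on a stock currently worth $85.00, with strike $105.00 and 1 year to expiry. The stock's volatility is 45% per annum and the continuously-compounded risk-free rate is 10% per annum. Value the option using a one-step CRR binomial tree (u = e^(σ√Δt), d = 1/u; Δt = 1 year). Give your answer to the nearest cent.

CRR parameters: u = e^(σ√Δt) = e^(0.45·√1) = 1.5683, d = 1/u = 0.6376
Per-period rate: rΔt = 0.1·1 = 0.1, so R = e^0.1 = 1.1052
Risk-neutral probability p = (e^0.1 − 0.6376)/(1.5683 − 0.6376) = 0.4675/0.9307 = 0.5024
Terminal stock prices: S_u = 133.3, S_d = 54.2
Terminal payoffs (S − K): max(28.31, 0) = 28.31, max(-50.8, 0) = 0
Node 0 (S = 85): V_0 = e^(−0.1)·[0.5024·28.3065 + 0.4976·0.0000] = 12.8670

$12.87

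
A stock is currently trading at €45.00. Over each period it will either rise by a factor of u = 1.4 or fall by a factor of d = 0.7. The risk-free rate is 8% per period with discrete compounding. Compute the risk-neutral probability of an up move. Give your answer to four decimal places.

p = 0.5429

Risk-neutral probability p = (1 + 0.08 − 0.7)/(1.4 − 0.7) = 0.3800/0.7000 = 0.5429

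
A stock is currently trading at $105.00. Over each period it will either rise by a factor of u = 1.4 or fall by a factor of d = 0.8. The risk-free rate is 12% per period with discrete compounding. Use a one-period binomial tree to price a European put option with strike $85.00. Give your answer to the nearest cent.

Risk-neutral probability p = (1 + 0.12 − 0.8)/(1.4 − 0.8) = 0.3200/0.6000 = 0.5333
Terminal stock prices: S_u = 147, S_d = 84
Terminal payoffs (K − S): max(-62, 0) = 0, max(1, 0) = 1
Node 0 (S = 105): V_0 = 1/1.12·[0.5333·0.0000 + 0.4667·1.0000] = 0.4167

$0.42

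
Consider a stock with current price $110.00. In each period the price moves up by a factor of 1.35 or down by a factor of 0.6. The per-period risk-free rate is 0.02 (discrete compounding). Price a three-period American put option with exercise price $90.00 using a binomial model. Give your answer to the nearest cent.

Risk-neutral probability p = (1 + 0.02 − 0.6)/(1.35 − 0.6) = 0.4200/0.7500 = 0.5600
Terminal stock prices: S_uuu = 270.6, S_uud = 120.3, S_udd = 53.46, S_ddd = 23.76
Terminal payoffs (K − S): max(-180.6, 0) = 0, max(-30.29, 0) = 0, max(36.54, 0) = 36.54, max(66.24, 0) = 66.24
Node uu (S = 200.5): continuation = 1/1.02·[0.5600·0.0000 + 0.4400·0.0000] = 0.0000; exercise value = 0.0000 ≤ continuation, so V_uu = 0.0000
Node ud (S = 89.1): continuation = 1/1.02·[0.5600·0.0000 + 0.4400·36.5400] = 15.7624; exercise value = 0.9000 ≤ continuation, so V_ud = 15.7624
Node dd (S = 39.6): continuation = 1/1.02·[0.5600·36.5400 + 0.4400·66.2400] = 48.6353; exercise value = 50.4000 > continuation, so V_dd = 50.4000 (exercise)
Node u (S = 148.5): continuation = 1/1.02·[0.5600·0.0000 + 0.4400·15.7624] = 6.7994; exercise value = 0.0000 ≤ continuation, so V_u = 6.7994
Node d (S = 66): continuation = 1/1.02·[0.5600·15.7624 + 0.4400·50.4000] = 30.3950; exercise value = 24.0000 ≤ continuation, so V_d = 30.3950
Node 0 (S = 110): continuation = 1/1.02·[0.5600·6.7994 + 0.4400·30.3950] = 16.8446; exercise value = 0.0000 ≤ continuation, so V_0 = 16.8446

$16.84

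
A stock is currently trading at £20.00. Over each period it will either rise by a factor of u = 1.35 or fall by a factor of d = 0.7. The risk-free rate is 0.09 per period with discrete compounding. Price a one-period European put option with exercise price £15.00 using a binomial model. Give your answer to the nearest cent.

£0.37

Risk-neutral probability p = (1 + 0.09 − 0.7)/(1.35 − 0.7) = 0.3900/0.6500 = 0.6000
Terminal stock prices: S_u = 27, S_d = 14
Terminal payoffs (K − S): max(-12, 0) = 0, max(1, 0) = 1
Node 0 (S = 20): V_0 = 1/1.09·[0.6000·0.0000 + 0.4000·1.0000] = 0.3670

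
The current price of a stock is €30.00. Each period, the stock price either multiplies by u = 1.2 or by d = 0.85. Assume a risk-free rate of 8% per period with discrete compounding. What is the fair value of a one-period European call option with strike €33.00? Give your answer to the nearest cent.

Risk-neutral probability p = (1 + 0.08 − 0.85)/(1.2 − 0.85) = 0.2300/0.3500 = 0.6571
Terminal stock prices: S_u = 36, S_d = 25.5
Terminal payoffs (S − K): max(3, 0) = 3, max(-7.5, 0) = 0
Node 0 (S = 30): V_0 = 1/1.08·[0.6571·3.0000 + 0.3429·0.0000] = 1.8254

€1.83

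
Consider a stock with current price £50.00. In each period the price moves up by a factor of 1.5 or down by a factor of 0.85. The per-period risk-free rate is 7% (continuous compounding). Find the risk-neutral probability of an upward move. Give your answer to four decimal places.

Risk-neutral probability p = (e^0.07 − 0.85)/(1.5 − 0.85) = 0.2225/0.6500 = 0.3423

p = 0.3423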